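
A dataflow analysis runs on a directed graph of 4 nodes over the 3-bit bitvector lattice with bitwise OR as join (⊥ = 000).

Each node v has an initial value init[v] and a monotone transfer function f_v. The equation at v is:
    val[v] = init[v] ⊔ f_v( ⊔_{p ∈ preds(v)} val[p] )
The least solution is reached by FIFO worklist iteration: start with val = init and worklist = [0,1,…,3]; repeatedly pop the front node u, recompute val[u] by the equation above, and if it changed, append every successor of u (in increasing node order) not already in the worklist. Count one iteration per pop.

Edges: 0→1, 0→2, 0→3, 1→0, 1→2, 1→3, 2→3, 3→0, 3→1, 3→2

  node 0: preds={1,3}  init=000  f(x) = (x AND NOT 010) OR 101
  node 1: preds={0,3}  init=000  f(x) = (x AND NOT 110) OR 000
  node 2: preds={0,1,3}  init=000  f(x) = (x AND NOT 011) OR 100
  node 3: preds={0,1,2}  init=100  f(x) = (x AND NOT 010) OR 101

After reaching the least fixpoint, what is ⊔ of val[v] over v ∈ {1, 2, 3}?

101

Iteration log — 7 steps:
  step 1. node 0  ⊔preds=100  new=101  old=000  +wl: 
  step 2. node 1  ⊔preds=101  new=001  old=000  +wl: 0
  step 3. node 2  ⊔preds=101  new=100  old=000  +wl: 
  step 4. node 3  ⊔preds=101  new=101  old=100  +wl: 1,2
  step 5. node 0  ⊔preds=101  new=101  stable
  step 6. node 1  ⊔preds=101  new=001  stable
  step 7. node 2  ⊔preds=101  new=100  stable

Least fixpoint reached:
  node 0: 101
  node 1: 001
  node 2: 100
  node 3: 101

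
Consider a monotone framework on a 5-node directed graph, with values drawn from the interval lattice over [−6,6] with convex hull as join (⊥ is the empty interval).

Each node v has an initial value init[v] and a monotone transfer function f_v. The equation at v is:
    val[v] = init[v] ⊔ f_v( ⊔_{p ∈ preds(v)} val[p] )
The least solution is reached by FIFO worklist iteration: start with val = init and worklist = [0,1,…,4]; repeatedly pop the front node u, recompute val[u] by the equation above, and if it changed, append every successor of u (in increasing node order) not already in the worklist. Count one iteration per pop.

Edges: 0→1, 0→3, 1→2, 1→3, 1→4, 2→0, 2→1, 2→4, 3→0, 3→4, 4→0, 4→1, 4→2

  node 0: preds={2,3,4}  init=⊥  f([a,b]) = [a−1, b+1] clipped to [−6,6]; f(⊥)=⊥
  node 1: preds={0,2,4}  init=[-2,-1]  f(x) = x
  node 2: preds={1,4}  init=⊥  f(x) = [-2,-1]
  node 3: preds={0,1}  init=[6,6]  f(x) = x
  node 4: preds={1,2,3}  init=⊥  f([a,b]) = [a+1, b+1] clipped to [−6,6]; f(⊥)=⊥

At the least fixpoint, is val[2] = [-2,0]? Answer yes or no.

no

Trace (28 dequeues):
  [1] u=0 | in [6,6] | out [5,6] | prev ⊥ | push {}
  [2] u=1 | in [5,6] | out [-2,6] | prev [-2,-1] | push {}
  [3] u=2 | in [-2,6] | out [-2,-1] | prev ⊥ | push {0,1}
  [4] u=3 | in [-2,6] | out [-2,6] | prev [6,6] | push {}
  [5] u=4 | in [-2,6] | out [-1,6] | prev ⊥ | push {2}
  [6] u=0 | in [-2,6] | out [-3,6] | prev [5,6] | push {3}
  [7] u=1 | in [-3,6] | out [-3,6] | prev [-2,6] | push {4}
  [8] u=2 | in [-3,6] | out [-2,-1] | ==
  [9] u=3 | in [-3,6] | out [-3,6] | prev [-2,6] | push {0}
  [10] u=4 | in [-3,6] | out [-2,6] | prev [-1,6] | push {1,2}
  [11] u=0 | in [-3,6] | out [-4,6] | prev [-3,6] | push {3}
  [12] u=1 | in [-4,6] | out [-4,6] | prev [-3,6] | push {4}
  [13] u=2 | in [-4,6] | out [-2,-1] | ==
  [14] u=3 | in [-4,6] | out [-4,6] | prev [-3,6] | push {0}
  [15] u=4 | in [-4,6] | out [-3,6] | prev [-2,6] | push {1,2}
  [16] u=0 | in [-4,6] | out [-5,6] | prev [-4,6] | push {3}
  [17] u=1 | in [-5,6] | out [-5,6] | prev [-4,6] | push {4}
  [18] u=2 | in [-5,6] | out [-2,-1] | ==
  [19] u=3 | in [-5,6] | out [-5,6] | prev [-4,6] | push {0}
  [20] u=4 | in [-5,6] | out [-4,6] | prev [-3,6] | push {1,2}
  [21] u=0 | in [-5,6] | out [-6,6] | prev [-5,6] | push {3}
  [22] u=1 | in [-6,6] | out [-6,6] | prev [-5,6] | push {4}
  [23] u=2 | in [-6,6] | out [-2,-1] | ==
  [24] u=3 | in [-6,6] | out [-6,6] | prev [-5,6] | push {0}
  [25] u=4 | in [-6,6] | out [-5,6] | prev [-4,6] | push {1,2}
  [26] u=0 | in [-6,6] | out [-6,6] | ==
  [27] u=1 | in [-6,6] | out [-6,6] | ==
  [28] u=2 | in [-6,6] | out [-2,-1] | ==

Converged values:
  [0] [-6,6]
  [1] [-6,6]
  [2] [-2,-1]
  [3] [-6,6]
  [4] [-5,6]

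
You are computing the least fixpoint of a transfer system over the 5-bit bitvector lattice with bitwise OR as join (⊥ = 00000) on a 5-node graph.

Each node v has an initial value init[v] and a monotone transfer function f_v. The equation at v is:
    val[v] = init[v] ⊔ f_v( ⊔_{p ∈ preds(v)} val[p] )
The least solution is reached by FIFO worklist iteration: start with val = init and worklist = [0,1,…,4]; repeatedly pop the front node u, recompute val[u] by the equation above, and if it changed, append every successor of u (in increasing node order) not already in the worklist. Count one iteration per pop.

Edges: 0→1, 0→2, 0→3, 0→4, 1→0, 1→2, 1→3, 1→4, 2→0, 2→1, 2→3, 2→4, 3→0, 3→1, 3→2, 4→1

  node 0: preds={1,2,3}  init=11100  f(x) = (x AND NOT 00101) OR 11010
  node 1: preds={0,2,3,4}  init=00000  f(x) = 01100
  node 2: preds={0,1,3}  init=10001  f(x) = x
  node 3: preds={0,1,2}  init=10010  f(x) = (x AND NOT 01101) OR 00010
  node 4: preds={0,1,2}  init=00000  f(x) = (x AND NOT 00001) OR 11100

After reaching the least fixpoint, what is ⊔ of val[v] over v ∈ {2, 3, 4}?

Trace (7 dequeues):
  [1] u=0 | in 10011 | out 11110 | prev 11100 | push {}
  [2] u=1 | in 11111 | out 01100 | prev 00000 | push {0}
  [3] u=2 | in 11110 | out 11111 | prev 10001 | push {1}
  [4] u=3 | in 11111 | out 10010 | ==
  [5] u=4 | in 11111 | out 11110 | prev 00000 | push {}
  [6] u=0 | in 11111 | out 11110 | ==
  [7] u=1 | in 11111 | out 01100 | ==

Converged values:
  [0] 11110
  [1] 01100
  [2] 11111
  [3] 10010
  [4] 11110

11111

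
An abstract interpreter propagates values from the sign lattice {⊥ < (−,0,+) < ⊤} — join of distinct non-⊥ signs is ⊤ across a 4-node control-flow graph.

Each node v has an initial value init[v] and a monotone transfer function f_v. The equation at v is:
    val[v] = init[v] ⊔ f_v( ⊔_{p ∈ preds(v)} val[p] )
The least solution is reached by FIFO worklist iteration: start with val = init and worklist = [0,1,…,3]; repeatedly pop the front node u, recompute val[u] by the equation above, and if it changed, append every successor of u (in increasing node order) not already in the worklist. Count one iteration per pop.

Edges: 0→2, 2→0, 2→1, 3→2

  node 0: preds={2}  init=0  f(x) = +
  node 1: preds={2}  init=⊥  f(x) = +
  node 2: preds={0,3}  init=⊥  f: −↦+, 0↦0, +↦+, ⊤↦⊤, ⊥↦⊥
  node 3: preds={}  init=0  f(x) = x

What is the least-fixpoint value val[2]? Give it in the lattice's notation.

Worklist (6 pops):
  #1 pop 0: in=⊥ → ⊤ (was 0); enqueue []
  #2 pop 1: in=⊥ → + (was ⊥); enqueue []
  #3 pop 2: in=⊤ → ⊤ (was ⊥); enqueue [0,1]
  #4 pop 3: in=⊥ → 0 (no change)
  #5 pop 0: in=⊤ → ⊤ (no change)
  #6 pop 1: in=⊤ → + (no change)

Fixpoint:
  val[0] = ⊤
  val[1] = +
  val[2] = ⊤
  val[3] = 0

⊤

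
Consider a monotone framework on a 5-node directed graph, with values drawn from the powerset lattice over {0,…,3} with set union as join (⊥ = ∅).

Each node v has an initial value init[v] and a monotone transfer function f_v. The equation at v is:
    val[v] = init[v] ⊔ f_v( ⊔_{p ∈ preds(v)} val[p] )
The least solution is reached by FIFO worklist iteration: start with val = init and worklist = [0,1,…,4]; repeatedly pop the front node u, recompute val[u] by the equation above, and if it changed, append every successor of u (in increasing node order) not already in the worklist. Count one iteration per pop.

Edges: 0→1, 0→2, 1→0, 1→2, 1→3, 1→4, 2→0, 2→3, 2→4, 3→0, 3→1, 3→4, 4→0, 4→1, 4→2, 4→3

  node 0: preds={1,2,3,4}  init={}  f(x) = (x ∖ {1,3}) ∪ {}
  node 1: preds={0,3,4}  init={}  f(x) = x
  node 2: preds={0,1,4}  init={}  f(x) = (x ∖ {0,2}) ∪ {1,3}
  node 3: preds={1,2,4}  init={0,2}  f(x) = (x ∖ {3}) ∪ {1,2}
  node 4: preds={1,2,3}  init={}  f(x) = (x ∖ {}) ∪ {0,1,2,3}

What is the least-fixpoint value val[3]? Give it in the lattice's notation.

{0,1,2}

Trace (11 dequeues):
  [1] u=0 | in {0,2} | out {0,2} | prev {} | push {}
  [2] u=1 | in {0,2} | out {0,2} | prev {} | push {0}
  [3] u=2 | in {0,2} | out {1,3} | prev {} | push {}
  [4] u=3 | in {0,1,2,3} | out {0,1,2} | prev {0,2} | push {1}
  [5] u=4 | in {0,1,2,3} | out {0,1,2,3} | prev {} | push {2,3}
  [6] u=0 | in {0,1,2,3} | out {0,2} | ==
  [7] u=1 | in {0,1,2,3} | out {0,1,2,3} | prev {0,2} | push {0,4}
  [8] u=2 | in {0,1,2,3} | out {1,3} | ==
  [9] u=3 | in {0,1,2,3} | out {0,1,2} | ==
  [10] u=0 | in {0,1,2,3} | out {0,2} | ==
  [11] u=4 | in {0,1,2,3} | out {0,1,2,3} | ==

Converged values:
  [0] {0,2}
  [1] {0,1,2,3}
  [2] {1,3}
  [3] {0,1,2}
  [4] {0,1,2,3}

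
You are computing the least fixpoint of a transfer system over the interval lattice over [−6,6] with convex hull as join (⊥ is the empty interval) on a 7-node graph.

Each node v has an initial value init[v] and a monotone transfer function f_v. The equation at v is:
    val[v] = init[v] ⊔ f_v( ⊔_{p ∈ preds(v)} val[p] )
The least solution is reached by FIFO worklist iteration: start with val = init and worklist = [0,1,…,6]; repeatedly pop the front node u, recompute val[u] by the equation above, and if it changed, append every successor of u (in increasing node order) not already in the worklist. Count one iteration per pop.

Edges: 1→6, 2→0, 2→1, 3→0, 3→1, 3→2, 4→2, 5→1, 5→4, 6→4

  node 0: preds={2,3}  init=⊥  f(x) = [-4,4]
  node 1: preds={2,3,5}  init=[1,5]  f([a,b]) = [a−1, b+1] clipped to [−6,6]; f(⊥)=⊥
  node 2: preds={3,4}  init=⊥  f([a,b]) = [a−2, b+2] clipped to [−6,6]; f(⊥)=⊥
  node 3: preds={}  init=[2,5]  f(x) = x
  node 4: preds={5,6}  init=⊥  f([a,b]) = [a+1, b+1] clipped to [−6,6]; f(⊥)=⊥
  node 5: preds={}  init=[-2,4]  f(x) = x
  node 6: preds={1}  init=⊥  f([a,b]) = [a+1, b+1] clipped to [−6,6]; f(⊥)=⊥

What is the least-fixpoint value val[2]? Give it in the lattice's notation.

Iteration log — 29 steps:
  step 1. node 0  ⊔preds=[2,5]  new=[-4,4]  old=⊥  +wl: 
  step 2. node 1  ⊔preds=[-2,5]  new=[-3,6]  old=[1,5]  +wl: 
  step 3. node 2  ⊔preds=[2,5]  new=[0,6]  old=⊥  +wl: 0,1
  step 4. node 3  ⊔preds=⊥  new=[2,5]  stable
  step 5. node 4  ⊔preds=[-2,4]  new=[-1,5]  old=⊥  +wl: 2
  step 6. node 5  ⊔preds=⊥  new=[-2,4]  stable
  step 7. node 6  ⊔preds=[-3,6]  new=[-2,6]  old=⊥  +wl: 4
  step 8. node 0  ⊔preds=[0,6]  new=[-4,4]  stable
  step 9. node 1  ⊔preds=[-2,6]  new=[-3,6]  stable
  step 10. node 2  ⊔preds=[-1,5]  new=[-3,6]  old=[0,6]  +wl: 0,1
  step 11. node 4  ⊔preds=[-2,6]  new=[-1,6]  old=[-1,5]  +wl: 2
  step 12. node 0  ⊔preds=[-3,6]  new=[-4,4]  stable
  step 13. node 1  ⊔preds=[-3,6]  new=[-4,6]  old=[-3,6]  +wl: 6
  step 14. node 2  ⊔preds=[-1,6]  new=[-3,6]  stable
  step 15. node 6  ⊔preds=[-4,6]  new=[-3,6]  old=[-2,6]  +wl: 4
  step 16. node 4  ⊔preds=[-3,6]  new=[-2,6]  old=[-1,6]  +wl: 2
  step 17. node 2  ⊔preds=[-2,6]  new=[-4,6]  old=[-3,6]  +wl: 0,1
  step 18. node 0  ⊔preds=[-4,6]  new=[-4,4]  stable
  step 19. node 1  ⊔preds=[-4,6]  new=[-5,6]  old=[-4,6]  +wl: 6
  step 20. node 6  ⊔preds=[-5,6]  new=[-4,6]  old=[-3,6]  +wl: 4
  step 21. node 4  ⊔preds=[-4,6]  new=[-3,6]  old=[-2,6]  +wl: 2
  step 22. node 2  ⊔preds=[-3,6]  new=[-5,6]  old=[-4,6]  +wl: 0,1
  step 23. node 0  ⊔preds=[-5,6]  new=[-4,4]  stable
  step 24. node 1  ⊔preds=[-5,6]  new=[-6,6]  old=[-5,6]  +wl: 6
  step 25. node 6  ⊔preds=[-6,6]  new=[-5,6]  old=[-4,6]  +wl: 4
  step 26. node 4  ⊔preds=[-5,6]  new=[-4,6]  old=[-3,6]  +wl: 2
  step 27. node 2  ⊔preds=[-4,6]  new=[-6,6]  old=[-5,6]  +wl: 0,1
  step 28. node 0  ⊔preds=[-6,6]  new=[-4,4]  stable
  step 29. node 1  ⊔preds=[-6,6]  new=[-6,6]  stable

Least fixpoint reached:
  node 0: [-4,4]
  node 1: [-6,6]
  node 2: [-6,6]
  node 3: [2,5]
  node 4: [-4,6]
  node 5: [-2,4]
  node 6: [-5,6]

[-6,6]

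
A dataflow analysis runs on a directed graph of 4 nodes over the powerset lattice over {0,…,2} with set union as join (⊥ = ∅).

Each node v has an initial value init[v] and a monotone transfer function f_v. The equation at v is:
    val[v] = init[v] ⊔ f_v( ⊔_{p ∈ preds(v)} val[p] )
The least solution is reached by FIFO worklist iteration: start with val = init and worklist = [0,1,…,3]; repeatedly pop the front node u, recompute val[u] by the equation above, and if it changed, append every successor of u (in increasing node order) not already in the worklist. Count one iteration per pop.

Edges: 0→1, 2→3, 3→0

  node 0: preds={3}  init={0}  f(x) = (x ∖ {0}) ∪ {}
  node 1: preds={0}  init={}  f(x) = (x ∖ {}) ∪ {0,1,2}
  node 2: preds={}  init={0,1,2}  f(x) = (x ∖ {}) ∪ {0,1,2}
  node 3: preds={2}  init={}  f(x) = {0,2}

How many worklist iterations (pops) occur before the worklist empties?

6

Worklist (6 pops):
  #1 pop 0: in={} → {0} (no change)
  #2 pop 1: in={0} → {0,1,2} (was {}); enqueue []
  #3 pop 2: in={} → {0,1,2} (no change)
  #4 pop 3: in={0,1,2} → {0,2} (was {}); enqueue [0]
  #5 pop 0: in={0,2} → {0,2} (was {0}); enqueue [1]
  #6 pop 1: in={0,2} → {0,1,2} (no change)

Fixpoint:
  val[0] = {0,2}
  val[1] = {0,1,2}
  val[2] = {0,1,2}
  val[3] = {0,2}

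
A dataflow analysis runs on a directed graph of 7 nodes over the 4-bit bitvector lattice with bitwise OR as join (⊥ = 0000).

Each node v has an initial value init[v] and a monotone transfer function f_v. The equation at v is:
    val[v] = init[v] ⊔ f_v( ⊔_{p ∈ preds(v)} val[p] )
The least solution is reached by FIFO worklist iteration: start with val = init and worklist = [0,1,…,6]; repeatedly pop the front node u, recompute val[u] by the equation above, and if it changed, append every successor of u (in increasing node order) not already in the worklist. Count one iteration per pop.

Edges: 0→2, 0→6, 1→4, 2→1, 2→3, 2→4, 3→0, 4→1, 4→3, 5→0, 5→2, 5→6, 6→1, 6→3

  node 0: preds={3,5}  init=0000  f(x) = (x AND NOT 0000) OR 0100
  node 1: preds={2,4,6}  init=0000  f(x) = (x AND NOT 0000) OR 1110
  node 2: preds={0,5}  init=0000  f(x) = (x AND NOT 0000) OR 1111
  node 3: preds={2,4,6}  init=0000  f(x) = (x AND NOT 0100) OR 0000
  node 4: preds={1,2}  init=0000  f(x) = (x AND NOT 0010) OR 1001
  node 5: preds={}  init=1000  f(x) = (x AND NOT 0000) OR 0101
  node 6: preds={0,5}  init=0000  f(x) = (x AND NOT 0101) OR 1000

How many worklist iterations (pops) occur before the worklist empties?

15

Worklist (15 pops):
  #1 pop 0: in=1000 → 1100 (was 0000); enqueue []
  #2 pop 1: in=0000 → 1110 (was 0000); enqueue []
  #3 pop 2: in=1100 → 1111 (was 0000); enqueue [1]
  #4 pop 3: in=1111 → 1011 (was 0000); enqueue [0]
  #5 pop 4: in=1111 → 1101 (was 0000); enqueue [3]
  #6 pop 5: in=0000 → 1101 (was 1000); enqueue [2]
  #7 pop 6: in=1101 → 1000 (was 0000); enqueue []
  #8 pop 1: in=1111 → 1111 (was 1110); enqueue [4]
  #9 pop 0: in=1111 → 1111 (was 1100); enqueue [6]
  #10 pop 3: in=1111 → 1011 (no change)
  #11 pop 2: in=1111 → 1111 (no change)
  #12 pop 4: in=1111 → 1101 (no change)
  #13 pop 6: in=1111 → 1010 (was 1000); enqueue [1,3]
  #14 pop 1: in=1111 → 1111 (no change)
  #15 pop 3: in=1111 → 1011 (no change)

Fixpoint:
  val[0] = 1111
  val[1] = 1111
  val[2] = 1111
  val[3] = 1011
  val[4] = 1101
  val[5] = 1101
  val[6] = 1010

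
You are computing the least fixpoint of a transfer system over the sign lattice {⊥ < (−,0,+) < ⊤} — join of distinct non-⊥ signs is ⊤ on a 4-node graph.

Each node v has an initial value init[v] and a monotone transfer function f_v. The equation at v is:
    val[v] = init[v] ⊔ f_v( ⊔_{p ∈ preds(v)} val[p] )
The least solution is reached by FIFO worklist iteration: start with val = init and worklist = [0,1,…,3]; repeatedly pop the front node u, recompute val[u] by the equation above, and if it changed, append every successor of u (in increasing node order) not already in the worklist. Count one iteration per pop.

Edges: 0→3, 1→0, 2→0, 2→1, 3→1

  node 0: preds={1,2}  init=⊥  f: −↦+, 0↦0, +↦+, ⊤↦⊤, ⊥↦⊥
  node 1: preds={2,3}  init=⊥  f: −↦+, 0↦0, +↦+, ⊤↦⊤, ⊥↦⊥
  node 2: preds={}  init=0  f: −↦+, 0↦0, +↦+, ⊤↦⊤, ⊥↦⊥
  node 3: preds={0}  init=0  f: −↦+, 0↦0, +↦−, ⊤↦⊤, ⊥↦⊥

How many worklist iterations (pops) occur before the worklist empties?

5

Worklist (5 pops):
  #1 pop 0: in=0 → 0 (was ⊥); enqueue []
  #2 pop 1: in=0 → 0 (was ⊥); enqueue [0]
  #3 pop 2: in=⊥ → 0 (no change)
  #4 pop 3: in=0 → 0 (no change)
  #5 pop 0: in=0 → 0 (no change)

Fixpoint:
  val[0] = 0
  val[1] = 0
  val[2] = 0
  val[3] = 0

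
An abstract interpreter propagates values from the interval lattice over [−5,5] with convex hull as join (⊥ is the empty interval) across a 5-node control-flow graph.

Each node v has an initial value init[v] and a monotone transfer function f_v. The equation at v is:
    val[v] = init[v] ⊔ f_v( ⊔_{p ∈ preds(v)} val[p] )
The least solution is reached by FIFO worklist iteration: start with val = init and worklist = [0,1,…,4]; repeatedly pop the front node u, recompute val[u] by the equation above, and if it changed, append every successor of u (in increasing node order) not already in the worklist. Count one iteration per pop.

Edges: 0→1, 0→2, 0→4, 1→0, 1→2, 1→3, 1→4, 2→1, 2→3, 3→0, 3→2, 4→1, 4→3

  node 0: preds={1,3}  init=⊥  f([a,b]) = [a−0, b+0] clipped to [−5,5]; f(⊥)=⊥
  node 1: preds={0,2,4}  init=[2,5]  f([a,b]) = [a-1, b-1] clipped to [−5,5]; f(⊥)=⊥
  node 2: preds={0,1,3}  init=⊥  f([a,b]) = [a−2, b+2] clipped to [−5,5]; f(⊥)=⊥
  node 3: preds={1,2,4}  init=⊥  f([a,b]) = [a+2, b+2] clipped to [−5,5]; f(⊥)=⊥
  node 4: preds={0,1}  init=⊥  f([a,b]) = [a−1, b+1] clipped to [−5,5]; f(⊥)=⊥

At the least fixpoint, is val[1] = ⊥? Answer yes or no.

no

Trace (20 dequeues):
  [1] u=0 | in [2,5] | out [2,5] | prev ⊥ | push {}
  [2] u=1 | in [2,5] | out [1,5] | prev [2,5] | push {0}
  [3] u=2 | in [1,5] | out [-1,5] | prev ⊥ | push {1}
  [4] u=3 | in [-1,5] | out [1,5] | prev ⊥ | push {2}
  [5] u=4 | in [1,5] | out [0,5] | prev ⊥ | push {3}
  [6] u=0 | in [1,5] | out [1,5] | prev [2,5] | push {4}
  [7] u=1 | in [-1,5] | out [-2,5] | prev [1,5] | push {0}
  [8] u=2 | in [-2,5] | out [-4,5] | prev [-1,5] | push {1}
  [9] u=3 | in [-4,5] | out [-2,5] | prev [1,5] | push {2}
  [10] u=4 | in [-2,5] | out [-3,5] | prev [0,5] | push {3}
  [11] u=0 | in [-2,5] | out [-2,5] | prev [1,5] | push {4}
  [12] u=1 | in [-4,5] | out [-5,5] | prev [-2,5] | push {0}
  [13] u=2 | in [-5,5] | out [-5,5] | prev [-4,5] | push {1}
  [14] u=3 | in [-5,5] | out [-3,5] | prev [-2,5] | push {2}
  [15] u=4 | in [-5,5] | out [-5,5] | prev [-3,5] | push {3}
  [16] u=0 | in [-5,5] | out [-5,5] | prev [-2,5] | push {4}
  [17] u=1 | in [-5,5] | out [-5,5] | ==
  [18] u=2 | in [-5,5] | out [-5,5] | ==
  [19] u=3 | in [-5,5] | out [-3,5] | ==
  [20] u=4 | in [-5,5] | out [-5,5] | ==

Converged values:
  [0] [-5,5]
  [1] [-5,5]
  [2] [-5,5]
  [3] [-3,5]
  [4] [-5,5]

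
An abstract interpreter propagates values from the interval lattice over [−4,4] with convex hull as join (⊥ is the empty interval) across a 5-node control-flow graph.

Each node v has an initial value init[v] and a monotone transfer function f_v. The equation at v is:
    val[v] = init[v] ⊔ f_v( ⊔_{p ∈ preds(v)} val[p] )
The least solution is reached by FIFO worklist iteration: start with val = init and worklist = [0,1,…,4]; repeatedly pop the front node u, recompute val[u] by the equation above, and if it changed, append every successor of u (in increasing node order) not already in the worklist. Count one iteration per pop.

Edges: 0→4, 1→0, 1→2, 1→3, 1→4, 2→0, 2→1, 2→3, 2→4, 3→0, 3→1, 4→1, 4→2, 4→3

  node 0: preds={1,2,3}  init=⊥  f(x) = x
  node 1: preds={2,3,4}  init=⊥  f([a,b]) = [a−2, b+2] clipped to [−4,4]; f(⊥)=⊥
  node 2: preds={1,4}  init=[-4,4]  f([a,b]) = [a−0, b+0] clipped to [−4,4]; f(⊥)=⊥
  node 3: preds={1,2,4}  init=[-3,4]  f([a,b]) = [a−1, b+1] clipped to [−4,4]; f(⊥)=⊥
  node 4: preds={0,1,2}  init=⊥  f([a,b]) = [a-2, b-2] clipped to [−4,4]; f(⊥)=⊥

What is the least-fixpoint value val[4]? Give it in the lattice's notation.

[-4,2]

Trace (9 dequeues):
  [1] u=0 | in [-4,4] | out [-4,4] | prev ⊥ | push {}
  [2] u=1 | in [-4,4] | out [-4,4] | prev ⊥ | push {0}
  [3] u=2 | in [-4,4] | out [-4,4] | ==
  [4] u=3 | in [-4,4] | out [-4,4] | prev [-3,4] | push {1}
  [5] u=4 | in [-4,4] | out [-4,2] | prev ⊥ | push {2,3}
  [6] u=0 | in [-4,4] | out [-4,4] | ==
  [7] u=1 | in [-4,4] | out [-4,4] | ==
  [8] u=2 | in [-4,4] | out [-4,4] | ==
  [9] u=3 | in [-4,4] | out [-4,4] | ==

Converged values:
  [0] [-4,4]
  [1] [-4,4]
  [2] [-4,4]
  [3] [-4,4]
  [4] [-4,2]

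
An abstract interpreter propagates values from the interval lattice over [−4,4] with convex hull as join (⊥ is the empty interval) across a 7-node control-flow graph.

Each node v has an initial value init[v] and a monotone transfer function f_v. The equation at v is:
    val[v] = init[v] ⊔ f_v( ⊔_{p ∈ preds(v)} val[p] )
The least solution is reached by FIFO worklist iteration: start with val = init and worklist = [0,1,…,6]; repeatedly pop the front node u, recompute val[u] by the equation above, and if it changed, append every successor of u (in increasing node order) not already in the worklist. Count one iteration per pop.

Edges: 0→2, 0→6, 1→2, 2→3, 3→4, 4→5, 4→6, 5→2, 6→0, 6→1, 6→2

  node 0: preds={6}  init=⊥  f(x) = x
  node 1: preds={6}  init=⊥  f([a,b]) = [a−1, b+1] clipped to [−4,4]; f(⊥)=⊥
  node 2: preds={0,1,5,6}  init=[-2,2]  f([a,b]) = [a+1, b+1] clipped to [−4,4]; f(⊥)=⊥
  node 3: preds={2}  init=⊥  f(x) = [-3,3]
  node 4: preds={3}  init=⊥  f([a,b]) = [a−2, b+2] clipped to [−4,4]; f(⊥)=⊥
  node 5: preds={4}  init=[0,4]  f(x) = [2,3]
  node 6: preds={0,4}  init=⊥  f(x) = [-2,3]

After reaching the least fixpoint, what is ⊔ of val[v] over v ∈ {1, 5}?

[-3,4]

Trace (11 dequeues):
  [1] u=0 | in ⊥ | out ⊥ | ==
  [2] u=1 | in ⊥ | out ⊥ | ==
  [3] u=2 | in [0,4] | out [-2,4] | prev [-2,2] | push {}
  [4] u=3 | in [-2,4] | out [-3,3] | prev ⊥ | push {}
  [5] u=4 | in [-3,3] | out [-4,4] | prev ⊥ | push {}
  [6] u=5 | in [-4,4] | out [0,4] | ==
  [7] u=6 | in [-4,4] | out [-2,3] | prev ⊥ | push {0,1,2}
  [8] u=0 | in [-2,3] | out [-2,3] | prev ⊥ | push {6}
  [9] u=1 | in [-2,3] | out [-3,4] | prev ⊥ | push {}
  [10] u=2 | in [-3,4] | out [-2,4] | ==
  [11] u=6 | in [-4,4] | out [-2,3] | ==

Converged values:
  [0] [-2,3]
  [1] [-3,4]
  [2] [-2,4]
  [3] [-3,3]
  [4] [-4,4]
  [5] [0,4]
  [6] [-2,3]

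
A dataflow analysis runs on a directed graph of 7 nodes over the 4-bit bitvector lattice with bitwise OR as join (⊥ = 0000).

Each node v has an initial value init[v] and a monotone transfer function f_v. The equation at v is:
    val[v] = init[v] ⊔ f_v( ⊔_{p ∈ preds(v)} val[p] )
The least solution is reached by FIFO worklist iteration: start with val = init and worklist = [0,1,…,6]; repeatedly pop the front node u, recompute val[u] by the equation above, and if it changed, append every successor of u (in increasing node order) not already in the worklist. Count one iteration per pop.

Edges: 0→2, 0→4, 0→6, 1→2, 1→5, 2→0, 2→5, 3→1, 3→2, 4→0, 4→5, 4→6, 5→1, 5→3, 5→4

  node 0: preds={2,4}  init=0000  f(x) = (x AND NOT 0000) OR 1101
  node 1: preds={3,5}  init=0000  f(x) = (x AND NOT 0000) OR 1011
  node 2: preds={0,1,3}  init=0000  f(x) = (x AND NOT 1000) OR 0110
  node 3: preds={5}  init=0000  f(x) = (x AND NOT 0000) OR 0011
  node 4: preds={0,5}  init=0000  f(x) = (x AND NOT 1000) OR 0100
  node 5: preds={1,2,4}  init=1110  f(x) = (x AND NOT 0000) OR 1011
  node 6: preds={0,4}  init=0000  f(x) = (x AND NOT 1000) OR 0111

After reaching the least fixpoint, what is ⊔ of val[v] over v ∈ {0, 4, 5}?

1111

Iteration log — 13 steps:
  step 1. node 0  ⊔preds=0000  new=1101  old=0000  +wl: 
  step 2. node 1  ⊔preds=1110  new=1111  old=0000  +wl: 
  step 3. node 2  ⊔preds=1111  new=0111  old=0000  +wl: 0
  step 4. node 3  ⊔preds=1110  new=1111  old=0000  +wl: 1,2
  step 5. node 4  ⊔preds=1111  new=0111  old=0000  +wl: 
  step 6. node 5  ⊔preds=1111  new=1111  old=1110  +wl: 3,4
  step 7. node 6  ⊔preds=1111  new=0111  old=0000  +wl: 
  step 8. node 0  ⊔preds=0111  new=1111  old=1101  +wl: 6
  step 9. node 1  ⊔preds=1111  new=1111  stable
  step 10. node 2  ⊔preds=1111  new=0111  stable
  step 11. node 3  ⊔preds=1111  new=1111  stable
  step 12. node 4  ⊔preds=1111  new=0111  stable
  step 13. node 6  ⊔preds=1111  new=0111  stable

Least fixpoint reached:
  node 0: 1111
  node 1: 1111
  node 2: 0111
  node 3: 1111
  node 4: 0111
  node 5: 1111
  node 6: 0111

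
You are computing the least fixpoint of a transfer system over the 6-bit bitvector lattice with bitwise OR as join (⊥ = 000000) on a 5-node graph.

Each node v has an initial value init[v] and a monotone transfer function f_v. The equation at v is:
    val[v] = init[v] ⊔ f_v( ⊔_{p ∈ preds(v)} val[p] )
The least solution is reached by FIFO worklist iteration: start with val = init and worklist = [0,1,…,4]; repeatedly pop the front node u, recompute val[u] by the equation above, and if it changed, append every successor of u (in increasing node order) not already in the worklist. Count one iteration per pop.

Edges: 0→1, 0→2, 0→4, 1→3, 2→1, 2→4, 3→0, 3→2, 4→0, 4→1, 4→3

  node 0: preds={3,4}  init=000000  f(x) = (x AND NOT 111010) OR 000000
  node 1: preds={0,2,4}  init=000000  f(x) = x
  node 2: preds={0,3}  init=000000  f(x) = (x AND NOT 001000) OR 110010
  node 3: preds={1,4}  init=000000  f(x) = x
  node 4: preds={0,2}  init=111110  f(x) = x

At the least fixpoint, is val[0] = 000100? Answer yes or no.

yes

Iteration log — 8 steps:
  step 1. node 0  ⊔preds=111110  new=000100  old=000000  +wl: 
  step 2. node 1  ⊔preds=111110  new=111110  old=000000  +wl: 
  step 3. node 2  ⊔preds=000100  new=110110  old=000000  +wl: 1
  step 4. node 3  ⊔preds=111110  new=111110  old=000000  +wl: 0,2
  step 5. node 4  ⊔preds=110110  new=111110  stable
  step 6. node 1  ⊔preds=111110  new=111110  stable
  step 7. node 0  ⊔preds=111110  new=000100  stable
  step 8. node 2  ⊔preds=111110  new=110110  stable

Least fixpoint reached:
  node 0: 000100
  node 1: 111110
  node 2: 110110
  node 3: 111110
  node 4: 111110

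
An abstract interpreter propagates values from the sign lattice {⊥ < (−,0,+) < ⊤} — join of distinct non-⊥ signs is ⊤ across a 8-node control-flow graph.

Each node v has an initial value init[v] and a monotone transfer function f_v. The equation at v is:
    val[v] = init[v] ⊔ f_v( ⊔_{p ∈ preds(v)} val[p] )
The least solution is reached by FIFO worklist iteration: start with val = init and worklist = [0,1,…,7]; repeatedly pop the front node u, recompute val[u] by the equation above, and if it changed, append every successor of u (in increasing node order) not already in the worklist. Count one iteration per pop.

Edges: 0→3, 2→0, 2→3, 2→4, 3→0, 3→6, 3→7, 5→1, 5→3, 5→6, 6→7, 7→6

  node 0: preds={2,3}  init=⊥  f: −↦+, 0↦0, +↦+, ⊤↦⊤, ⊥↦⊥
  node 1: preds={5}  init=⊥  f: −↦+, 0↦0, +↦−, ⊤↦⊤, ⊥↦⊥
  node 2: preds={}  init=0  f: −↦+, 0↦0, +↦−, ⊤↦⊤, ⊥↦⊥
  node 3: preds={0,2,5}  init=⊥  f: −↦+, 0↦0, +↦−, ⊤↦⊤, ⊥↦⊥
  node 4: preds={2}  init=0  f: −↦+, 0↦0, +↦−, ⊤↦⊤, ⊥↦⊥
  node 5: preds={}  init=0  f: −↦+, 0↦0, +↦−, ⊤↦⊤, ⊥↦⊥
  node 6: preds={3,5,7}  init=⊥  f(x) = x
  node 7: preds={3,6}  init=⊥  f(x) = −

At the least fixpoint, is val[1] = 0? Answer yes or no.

Iteration log — 11 steps:
  step 1. node 0  ⊔preds=0  new=0  old=⊥  +wl: 
  step 2. node 1  ⊔preds=0  new=0  old=⊥  +wl: 
  step 3. node 2  ⊔preds=⊥  new=0  stable
  step 4. node 3  ⊔preds=0  new=0  old=⊥  +wl: 0
  step 5. node 4  ⊔preds=0  new=0  stable
  step 6. node 5  ⊔preds=⊥  new=0  stable
  step 7. node 6  ⊔preds=0  new=0  old=⊥  +wl: 
  step 8. node 7  ⊔preds=0  new=−  old=⊥  +wl: 6
  step 9. node 0  ⊔preds=0  new=0  stable
  step 10. node 6  ⊔preds=⊤  new=⊤  old=0  +wl: 7
  step 11. node 7  ⊔preds=⊤  new=−  stable

Least fixpoint reached:
  node 0: 0
  node 1: 0
  node 2: 0
  node 3: 0
  node 4: 0
  node 5: 0
  node 6: ⊤
  node 7: −

yes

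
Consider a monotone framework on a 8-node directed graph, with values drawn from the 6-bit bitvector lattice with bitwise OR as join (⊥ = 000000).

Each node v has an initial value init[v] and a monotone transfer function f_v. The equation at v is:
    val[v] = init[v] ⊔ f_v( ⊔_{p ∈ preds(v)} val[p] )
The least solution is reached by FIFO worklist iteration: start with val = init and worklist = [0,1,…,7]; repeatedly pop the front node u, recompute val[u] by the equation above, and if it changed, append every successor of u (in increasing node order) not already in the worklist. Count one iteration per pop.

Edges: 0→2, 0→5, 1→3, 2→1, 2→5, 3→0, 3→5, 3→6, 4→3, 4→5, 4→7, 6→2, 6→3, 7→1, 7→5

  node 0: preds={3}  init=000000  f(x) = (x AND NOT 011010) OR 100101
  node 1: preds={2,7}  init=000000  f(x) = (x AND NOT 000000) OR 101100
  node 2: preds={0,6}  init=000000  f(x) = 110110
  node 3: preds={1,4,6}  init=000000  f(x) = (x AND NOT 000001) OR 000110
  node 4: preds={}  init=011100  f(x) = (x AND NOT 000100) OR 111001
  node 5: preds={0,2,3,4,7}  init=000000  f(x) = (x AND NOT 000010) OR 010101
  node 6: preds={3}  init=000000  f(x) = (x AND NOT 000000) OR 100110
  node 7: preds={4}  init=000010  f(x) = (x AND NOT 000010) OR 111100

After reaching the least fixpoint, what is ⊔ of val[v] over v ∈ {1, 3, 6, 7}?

Iteration log — 13 steps:
  step 1. node 0  ⊔preds=000000  new=100101  old=000000  +wl: 
  step 2. node 1  ⊔preds=000010  new=101110  old=000000  +wl: 
  step 3. node 2  ⊔preds=100101  new=110110  old=000000  +wl: 1
  step 4. node 3  ⊔preds=111110  new=111110  old=000000  +wl: 0
  step 5. node 4  ⊔preds=000000  new=111101  old=011100  +wl: 3
  step 6. node 5  ⊔preds=111111  new=111101  old=000000  +wl: 
  step 7. node 6  ⊔preds=111110  new=111110  old=000000  +wl: 2
  step 8. node 7  ⊔preds=111101  new=111111  old=000010  +wl: 5
  step 9. node 1  ⊔preds=111111  new=111111  old=101110  +wl: 
  step 10. node 0  ⊔preds=111110  new=100101  stable
  step 11. node 3  ⊔preds=111111  new=111110  stable
  step 12. node 2  ⊔preds=111111  new=110110  stable
  step 13. node 5  ⊔preds=111111  new=111101  stable

Least fixpoint reached:
  node 0: 100101
  node 1: 111111
  node 2: 110110
  node 3: 111110
  node 4: 111101
  node 5: 111101
  node 6: 111110
  node 7: 111111

111111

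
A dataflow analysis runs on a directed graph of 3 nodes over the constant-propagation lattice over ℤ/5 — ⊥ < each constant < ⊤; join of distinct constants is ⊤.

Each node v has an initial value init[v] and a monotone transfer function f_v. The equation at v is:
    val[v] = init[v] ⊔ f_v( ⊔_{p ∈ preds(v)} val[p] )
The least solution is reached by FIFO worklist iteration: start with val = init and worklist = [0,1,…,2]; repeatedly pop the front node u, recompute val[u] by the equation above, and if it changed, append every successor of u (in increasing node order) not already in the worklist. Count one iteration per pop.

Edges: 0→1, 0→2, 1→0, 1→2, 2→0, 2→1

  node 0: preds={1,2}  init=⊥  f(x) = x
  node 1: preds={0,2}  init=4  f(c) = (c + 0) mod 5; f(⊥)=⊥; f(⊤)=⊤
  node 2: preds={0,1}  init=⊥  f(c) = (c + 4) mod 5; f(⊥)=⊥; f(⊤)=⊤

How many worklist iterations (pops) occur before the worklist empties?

8

Worklist (8 pops):
  #1 pop 0: in=4 → 4 (was ⊥); enqueue []
  #2 pop 1: in=4 → 4 (no change)
  #3 pop 2: in=4 → 3 (was ⊥); enqueue [0,1]
  #4 pop 0: in=⊤ → ⊤ (was 4); enqueue [2]
  #5 pop 1: in=⊤ → ⊤ (was 4); enqueue [0]
  #6 pop 2: in=⊤ → ⊤ (was 3); enqueue [1]
  #7 pop 0: in=⊤ → ⊤ (no change)
  #8 pop 1: in=⊤ → ⊤ (no change)

Fixpoint:
  val[0] = ⊤
  val[1] = ⊤
  val[2] = ⊤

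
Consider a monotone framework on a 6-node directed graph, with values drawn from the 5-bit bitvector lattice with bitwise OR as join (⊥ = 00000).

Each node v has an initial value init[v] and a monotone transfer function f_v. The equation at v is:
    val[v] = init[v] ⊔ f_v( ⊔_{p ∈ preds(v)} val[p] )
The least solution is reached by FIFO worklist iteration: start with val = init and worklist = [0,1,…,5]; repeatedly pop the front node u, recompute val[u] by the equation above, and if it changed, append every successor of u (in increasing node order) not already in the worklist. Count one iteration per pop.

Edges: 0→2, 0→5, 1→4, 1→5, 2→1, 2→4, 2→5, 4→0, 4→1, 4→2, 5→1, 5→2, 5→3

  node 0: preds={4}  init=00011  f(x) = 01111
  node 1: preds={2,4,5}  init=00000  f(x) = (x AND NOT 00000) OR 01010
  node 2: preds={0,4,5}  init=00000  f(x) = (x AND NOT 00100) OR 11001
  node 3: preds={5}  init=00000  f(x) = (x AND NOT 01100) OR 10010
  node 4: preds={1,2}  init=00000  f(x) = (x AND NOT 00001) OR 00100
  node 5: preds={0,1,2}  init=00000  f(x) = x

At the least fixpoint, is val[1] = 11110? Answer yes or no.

no

Iteration log — 12 steps:
  step 1. node 0  ⊔preds=00000  new=01111  old=00011  +wl: 
  step 2. node 1  ⊔preds=00000  new=01010  old=00000  +wl: 
  step 3. node 2  ⊔preds=01111  new=11011  old=00000  +wl: 1
  step 4. node 3  ⊔preds=00000  new=10010  old=00000  +wl: 
  step 5. node 4  ⊔preds=11011  new=11110  old=00000  +wl: 0,2
  step 6. node 5  ⊔preds=11111  new=11111  old=00000  +wl: 3
  step 7. node 1  ⊔preds=11111  new=11111  old=01010  +wl: 4,5
  step 8. node 0  ⊔preds=11110  new=01111  stable
  step 9. node 2  ⊔preds=11111  new=11011  stable
  step 10. node 3  ⊔preds=11111  new=10011  old=10010  +wl: 
  step 11. node 4  ⊔preds=11111  new=11110  stable
  step 12. node 5  ⊔preds=11111  new=11111  stable

Least fixpoint reached:
  node 0: 01111
  node 1: 11111
  node 2: 11011
  node 3: 10011
  node 4: 11110
  node 5: 11111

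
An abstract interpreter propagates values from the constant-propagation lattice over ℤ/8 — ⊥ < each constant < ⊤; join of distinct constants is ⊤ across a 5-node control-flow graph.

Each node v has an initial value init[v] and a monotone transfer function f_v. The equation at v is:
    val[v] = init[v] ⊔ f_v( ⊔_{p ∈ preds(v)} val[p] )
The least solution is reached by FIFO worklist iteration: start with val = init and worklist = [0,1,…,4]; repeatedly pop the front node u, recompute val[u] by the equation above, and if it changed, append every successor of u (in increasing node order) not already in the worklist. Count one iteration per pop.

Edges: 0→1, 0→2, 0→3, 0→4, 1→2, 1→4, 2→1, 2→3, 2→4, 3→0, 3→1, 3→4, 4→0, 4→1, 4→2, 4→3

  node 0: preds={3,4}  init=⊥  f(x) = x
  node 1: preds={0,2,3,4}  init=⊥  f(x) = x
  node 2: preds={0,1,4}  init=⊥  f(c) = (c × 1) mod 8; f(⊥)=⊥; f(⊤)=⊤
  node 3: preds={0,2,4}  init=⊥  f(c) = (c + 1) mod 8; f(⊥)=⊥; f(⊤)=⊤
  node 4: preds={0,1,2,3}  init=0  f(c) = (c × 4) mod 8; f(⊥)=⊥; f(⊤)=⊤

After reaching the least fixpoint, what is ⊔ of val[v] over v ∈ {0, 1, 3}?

Iteration log — 12 steps:
  step 1. node 0  ⊔preds=0  new=0  old=⊥  +wl: 
  step 2. node 1  ⊔preds=0  new=0  old=⊥  +wl: 
  step 3. node 2  ⊔preds=0  new=0  old=⊥  +wl: 1
  step 4. node 3  ⊔preds=0  new=1  old=⊥  +wl: 0
  step 5. node 4  ⊔preds=⊤  new=⊤  old=0  +wl: 2,3
  step 6. node 1  ⊔preds=⊤  new=⊤  old=0  +wl: 4
  step 7. node 0  ⊔preds=⊤  new=⊤  old=0  +wl: 1
  step 8. node 2  ⊔preds=⊤  new=⊤  old=0  +wl: 
  step 9. node 3  ⊔preds=⊤  new=⊤  old=1  +wl: 0
  step 10. node 4  ⊔preds=⊤  new=⊤  stable
  step 11. node 1  ⊔preds=⊤  new=⊤  stable
  step 12. node 0  ⊔preds=⊤  new=⊤  stable

Least fixpoint reached:
  node 0: ⊤
  node 1: ⊤
  node 2: ⊤
  node 3: ⊤
  node 4: ⊤

⊤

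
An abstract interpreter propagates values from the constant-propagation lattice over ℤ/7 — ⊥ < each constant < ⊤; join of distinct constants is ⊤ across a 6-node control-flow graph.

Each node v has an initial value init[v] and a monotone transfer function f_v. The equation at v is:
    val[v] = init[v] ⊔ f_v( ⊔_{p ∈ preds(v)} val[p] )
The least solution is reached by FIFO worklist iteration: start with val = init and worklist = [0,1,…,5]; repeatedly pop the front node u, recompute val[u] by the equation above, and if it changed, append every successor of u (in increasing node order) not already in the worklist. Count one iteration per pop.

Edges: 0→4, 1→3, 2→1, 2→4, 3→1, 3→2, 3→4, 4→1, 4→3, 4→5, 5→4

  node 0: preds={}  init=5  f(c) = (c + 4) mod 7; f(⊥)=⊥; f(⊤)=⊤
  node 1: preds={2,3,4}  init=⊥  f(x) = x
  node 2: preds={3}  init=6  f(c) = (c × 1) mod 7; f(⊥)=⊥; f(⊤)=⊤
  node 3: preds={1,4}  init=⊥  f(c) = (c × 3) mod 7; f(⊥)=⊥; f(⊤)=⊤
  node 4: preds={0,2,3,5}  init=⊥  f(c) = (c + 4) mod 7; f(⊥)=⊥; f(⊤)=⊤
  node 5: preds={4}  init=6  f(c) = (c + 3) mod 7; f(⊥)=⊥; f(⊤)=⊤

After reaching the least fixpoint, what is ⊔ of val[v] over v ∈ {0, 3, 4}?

⊤

Trace (12 dequeues):
  [1] u=0 | in ⊥ | out 5 | ==
  [2] u=1 | in 6 | out 6 | prev ⊥ | push {}
  [3] u=2 | in ⊥ | out 6 | ==
  [4] u=3 | in 6 | out 4 | prev ⊥ | push {1,2}
  [5] u=4 | in ⊤ | out ⊤ | prev ⊥ | push {3}
  [6] u=5 | in ⊤ | out ⊤ | prev 6 | push {4}
  [7] u=1 | in ⊤ | out ⊤ | prev 6 | push {}
  [8] u=2 | in 4 | out ⊤ | prev 6 | push {1}
  [9] u=3 | in ⊤ | out ⊤ | prev 4 | push {2}
  [10] u=4 | in ⊤ | out ⊤ | ==
  [11] u=1 | in ⊤ | out ⊤ | ==
  [12] u=2 | in ⊤ | out ⊤ | ==

Converged values:
  [0] 5
  [1] ⊤
  [2] ⊤
  [3] ⊤
  [4] ⊤
  [5] ⊤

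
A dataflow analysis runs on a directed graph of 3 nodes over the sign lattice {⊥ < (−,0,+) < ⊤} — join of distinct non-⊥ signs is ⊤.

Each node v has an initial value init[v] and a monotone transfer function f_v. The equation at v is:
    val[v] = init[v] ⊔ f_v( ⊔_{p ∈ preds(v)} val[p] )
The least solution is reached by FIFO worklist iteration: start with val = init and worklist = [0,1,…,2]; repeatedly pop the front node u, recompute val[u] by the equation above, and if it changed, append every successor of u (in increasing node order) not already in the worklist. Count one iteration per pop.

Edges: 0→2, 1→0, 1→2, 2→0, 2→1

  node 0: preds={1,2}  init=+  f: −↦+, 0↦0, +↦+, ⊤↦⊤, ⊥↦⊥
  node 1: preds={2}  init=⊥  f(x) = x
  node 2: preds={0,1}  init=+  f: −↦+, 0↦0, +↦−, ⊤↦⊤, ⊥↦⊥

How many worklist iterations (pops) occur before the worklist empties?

Worklist (7 pops):
  #1 pop 0: in=+ → + (no change)
  #2 pop 1: in=+ → + (was ⊥); enqueue [0]
  #3 pop 2: in=+ → ⊤ (was +); enqueue [1]
  #4 pop 0: in=⊤ → ⊤ (was +); enqueue [2]
  #5 pop 1: in=⊤ → ⊤ (was +); enqueue [0]
  #6 pop 2: in=⊤ → ⊤ (no change)
  #7 pop 0: in=⊤ → ⊤ (no change)

Fixpoint:
  val[0] = ⊤
  val[1] = ⊤
  val[2] = ⊤

7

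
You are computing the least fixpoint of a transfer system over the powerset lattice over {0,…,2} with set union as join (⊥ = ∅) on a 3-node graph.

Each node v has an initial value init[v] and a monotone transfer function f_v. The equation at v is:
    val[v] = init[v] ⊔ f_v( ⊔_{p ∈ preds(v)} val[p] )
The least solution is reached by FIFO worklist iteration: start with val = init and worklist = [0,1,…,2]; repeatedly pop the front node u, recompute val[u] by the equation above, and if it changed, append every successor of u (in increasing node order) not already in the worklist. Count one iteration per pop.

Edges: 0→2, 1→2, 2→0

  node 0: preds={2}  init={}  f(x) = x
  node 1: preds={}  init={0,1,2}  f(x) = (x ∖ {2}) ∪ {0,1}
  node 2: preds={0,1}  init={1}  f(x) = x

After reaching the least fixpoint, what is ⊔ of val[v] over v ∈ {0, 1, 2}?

Worklist (5 pops):
  #1 pop 0: in={1} → {1} (was {}); enqueue []
  #2 pop 1: in={} → {0,1,2} (no change)
  #3 pop 2: in={0,1,2} → {0,1,2} (was {1}); enqueue [0]
  #4 pop 0: in={0,1,2} → {0,1,2} (was {1}); enqueue [2]
  #5 pop 2: in={0,1,2} → {0,1,2} (no change)

Fixpoint:
  val[0] = {0,1,2}
  val[1] = {0,1,2}
  val[2] = {0,1,2}

{0,1,2}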